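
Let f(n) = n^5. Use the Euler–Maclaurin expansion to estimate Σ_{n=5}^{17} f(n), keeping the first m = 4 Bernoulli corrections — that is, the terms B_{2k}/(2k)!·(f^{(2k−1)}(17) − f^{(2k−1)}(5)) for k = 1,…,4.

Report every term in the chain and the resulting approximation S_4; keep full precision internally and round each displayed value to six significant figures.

S_4 ≈ 4.76633e+06

∫_5^17 x^5 dx evaluates to 4.02032e+06.
½[f(5) + f(17)] = ½[3125.00 + 1.41986e+06] = 711491.
Integral + boundary = 4.73182e+06.
Correction k=1: B_{2}/2! · (f^{(1)}(17) − f^{(1)}(5)) = 1/12 · (417605 − 3125.00) = 34540.0.
After k=1: 4.76636e+06.
Correction k=2: B_{4}/4! · (f^{(3)}(17) − f^{(3)}(5)) = −1/720 · (17340.0 − 1500.00) = -22.0000.
After k=2: 4.76633e+06.
Correction k=3: B_{6}/6! · (f^{(5)}(17) − f^{(5)}(5)) = 1/30240 · (120.000 − 120.000) = 0.00000.
After k=3: 4.76633e+06.
Correction k=4: B_{8}/8! · (f^{(7)}(17) − f^{(7)}(5)) = −1/1209600 · (0.00000 − 0.00000) = 0.00000.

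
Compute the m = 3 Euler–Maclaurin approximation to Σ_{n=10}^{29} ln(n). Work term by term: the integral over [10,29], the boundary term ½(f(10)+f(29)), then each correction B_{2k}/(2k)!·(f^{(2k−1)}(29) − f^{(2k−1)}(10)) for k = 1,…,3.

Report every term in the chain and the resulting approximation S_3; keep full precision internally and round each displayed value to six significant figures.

The integral term ∫_10^29 ln(x) dx = 55.6257.
Endpoint term: (f(10) + f(29))/2 = (2.30259 + 3.36730)/2 = 2.83494.
Integral + boundary = 58.4607.
Order-1 term: 1/12 · (0.0344828 − 0.100000) = -0.00545977.
Partial sum through k=1: 58.4552.
Order-2 term: −1/720 · (8.20042e-05 − 0.00200000) = 2.66388e-06.
Partial sum through k=2: 58.4552.
Order-3 term: 1/30240 · (1.17010e-06 − 0.000240000) = -7.89781e-09.

S_3 ≈ 58.4552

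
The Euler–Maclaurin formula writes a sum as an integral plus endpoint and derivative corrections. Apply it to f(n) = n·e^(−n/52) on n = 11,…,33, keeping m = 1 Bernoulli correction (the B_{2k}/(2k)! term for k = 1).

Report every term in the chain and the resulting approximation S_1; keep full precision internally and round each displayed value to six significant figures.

S_1 ≈ 321.337

∫_11^33 x·e^(−x/52) dx evaluates to 308.176.
Endpoint term: (f(11) + f(33))/2 = (8.90272 + 17.4946)/2 = 13.1987.
Integral + boundary = 321.375.
Order-1 term: 1/12 · (0.193705 − 0.638132) = -0.0370356.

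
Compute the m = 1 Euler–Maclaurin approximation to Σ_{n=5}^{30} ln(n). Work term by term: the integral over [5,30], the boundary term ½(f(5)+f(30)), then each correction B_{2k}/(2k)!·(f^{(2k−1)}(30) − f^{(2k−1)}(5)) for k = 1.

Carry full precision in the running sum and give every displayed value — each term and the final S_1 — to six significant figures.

S_1 ≈ 71.4802

The integral term ∫_5^30 ln(x) dx = 68.9887.
Endpoint term: (f(5) + f(30))/2 = (1.60944 + 3.40120)/2 = 2.50532.
Running total after boundary: 71.4940.
k=1: B_{2}/(2)! × [f^{(1)}(30) − f^{(1)}(5)] = 1/12 × (0.0333333 − 0.200000) = -0.0138889.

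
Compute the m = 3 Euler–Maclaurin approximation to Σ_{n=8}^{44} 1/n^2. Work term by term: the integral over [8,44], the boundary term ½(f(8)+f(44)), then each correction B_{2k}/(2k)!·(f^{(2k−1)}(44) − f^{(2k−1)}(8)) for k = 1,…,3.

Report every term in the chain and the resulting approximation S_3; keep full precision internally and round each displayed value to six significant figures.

S_3 ≈ 0.110666

∫_8^44 1/x^2 dx evaluates to 0.102273.
½[f(8) + f(44)] = ½[0.0156250 + 0.000516529] = 0.00807076.
So far: 0.110343.
Order-1 term: 1/12 · (-2.34786e-05 − (-0.00390625)) = 0.000323564.
Running total after k=1: 0.110667.
Order-2 term: −1/720 · (-1.45528e-07 − (-0.000732422)) = -1.01705e-06.
Running total after k=2: 0.110666.
Order-3 term: 1/30240 · (-2.25509e-09 − (-0.000343323)) = 1.13532e-08.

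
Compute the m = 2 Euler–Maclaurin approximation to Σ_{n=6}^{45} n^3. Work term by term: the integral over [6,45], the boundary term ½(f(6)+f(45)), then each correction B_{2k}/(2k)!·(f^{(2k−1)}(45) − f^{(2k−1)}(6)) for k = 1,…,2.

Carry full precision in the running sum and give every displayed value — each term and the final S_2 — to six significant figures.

S_2 ≈ 1.07100e+06

The integral term ∫_6^45 x^3 dx = 1.02483e+06.
Boundary: ½(f(6) + f(45)) = ½(216.000 + 91125.0) = 45670.5.
Running total after boundary: 1.07050e+06.
Correction k=1: B_{2}/2! · (f^{(1)}(45) − f^{(1)}(6)) = 1/12 · (6075.00 − 108.000) = 497.250.
Partial sum through k=1: 1.07100e+06.
Correction k=2: B_{4}/4! · (f^{(3)}(45) − f^{(3)}(6)) = −1/720 · (6.00000 − 6.00000) = 0.00000.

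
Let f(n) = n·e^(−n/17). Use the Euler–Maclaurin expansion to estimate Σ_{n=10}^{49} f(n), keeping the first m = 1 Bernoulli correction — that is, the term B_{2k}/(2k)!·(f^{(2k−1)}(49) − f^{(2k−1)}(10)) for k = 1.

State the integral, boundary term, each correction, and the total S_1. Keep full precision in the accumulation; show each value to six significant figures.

S_1 ≈ 196.171

∫_10^49 x·e^(−x/17) dx evaluates to 192.050.
Boundary: ½(f(10) + f(49)) = ½(5.55306 + 2.74414) = 4.14860.
So far: 196.199.
Order-1 term: 1/12 · (-0.105417 − 0.228656) = -0.0278394.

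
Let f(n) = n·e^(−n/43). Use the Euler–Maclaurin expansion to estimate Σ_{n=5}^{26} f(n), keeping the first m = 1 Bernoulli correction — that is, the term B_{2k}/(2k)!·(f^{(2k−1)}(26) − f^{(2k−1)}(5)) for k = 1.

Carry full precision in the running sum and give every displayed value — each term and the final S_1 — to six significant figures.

The integral term ∫_5^26 x·e^(−x/43) dx = 216.660.
Endpoint term: (f(5) + f(26))/2 = (4.45113 + 14.2029)/2 = 9.32701.
Running total after boundary: 225.987.
Correction k=1: B_{2}/2! · (f^{(1)}(26) − f^{(1)}(5)) = 1/12 · (0.215965 − 0.786712) = -0.0475622.

S_1 ≈ 225.939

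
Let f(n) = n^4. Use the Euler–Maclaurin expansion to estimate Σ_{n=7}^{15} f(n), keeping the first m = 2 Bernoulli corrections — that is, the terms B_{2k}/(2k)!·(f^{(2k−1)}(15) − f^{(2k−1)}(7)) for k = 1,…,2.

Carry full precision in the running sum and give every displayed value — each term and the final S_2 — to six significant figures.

Integral: ∫_7^15 x^4 dx = 148514.
½[f(7) + f(15)] = ½[2401.00 + 50625.0] = 26513.0.
Integral + boundary = 175027.
Correction k=1: B_{2}/2! · (f^{(1)}(15) − f^{(1)}(7)) = 1/12 · (13500.0 − 1372.00) = 1010.67.
Running total after k=1: 176037.
Correction k=2: B_{4}/4! · (f^{(3)}(15) − f^{(3)}(7)) = −1/720 · (360.000 − 168.000) = -0.266667.

S_2 ≈ 176037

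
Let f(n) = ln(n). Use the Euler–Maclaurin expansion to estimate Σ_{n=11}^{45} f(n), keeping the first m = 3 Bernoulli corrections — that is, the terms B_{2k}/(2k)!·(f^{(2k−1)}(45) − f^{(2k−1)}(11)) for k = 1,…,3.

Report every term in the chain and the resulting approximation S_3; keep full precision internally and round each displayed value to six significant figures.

S_3 ≈ 114.020

The integral term ∫_11^45 ln(x) dx = 110.923.
Boundary: ½(f(11) + f(45)) = ½(2.39790 + 3.80666) = 3.10228.
Running total after boundary: 114.025.
Order-1 term: 1/12 · (0.0222222 − 0.0909091) = -0.00572391.
Partial sum through k=1: 114.020.
Order-2 term: −1/720 · (2.19479e-05 − 0.00150263) = 2.05650e-06.
Partial sum through k=2: 114.020.
Order-3 term: 1/30240 · (1.30061e-07 − 0.000149021) = -4.92365e-09.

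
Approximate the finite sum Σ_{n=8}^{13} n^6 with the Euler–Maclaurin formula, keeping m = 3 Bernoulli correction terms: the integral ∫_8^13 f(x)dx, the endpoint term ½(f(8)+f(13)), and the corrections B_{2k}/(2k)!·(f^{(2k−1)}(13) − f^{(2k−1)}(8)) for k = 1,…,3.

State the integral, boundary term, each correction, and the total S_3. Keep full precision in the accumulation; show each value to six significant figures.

S_3 ≈ 1.13779e+07

∫_8^13 x^6 dx evaluates to 8.66448e+06.
Endpoint term: (f(8) + f(13))/2 = (262144 + 4.82681e+06)/2 = 2.54448e+06.
Running total after boundary: 1.12090e+07.
Correction k=1: B_{2}/2! · (f^{(1)}(13) − f^{(1)}(8)) = 1/12 · (2.22776e+06 − 196608) = 169262.
Running total after k=1: 1.13782e+07.
Correction k=2: B_{4}/4! · (f^{(3)}(13) − f^{(3)}(8)) = −1/720 · (263640 − 61440.0) = -280.833.
Running total after k=2: 1.13779e+07.
Correction k=3: B_{6}/6! · (f^{(5)}(13) − f^{(5)}(8)) = 1/30240 · (9360.00 − 5760.00) = 0.119048.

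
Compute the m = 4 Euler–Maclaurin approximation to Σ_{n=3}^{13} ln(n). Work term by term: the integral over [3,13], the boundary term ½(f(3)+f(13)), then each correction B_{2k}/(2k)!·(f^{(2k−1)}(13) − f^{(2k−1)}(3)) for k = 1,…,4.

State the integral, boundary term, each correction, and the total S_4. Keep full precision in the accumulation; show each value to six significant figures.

The integral term ∫_3^13 ln(x) dx = 20.0485.
Endpoint term: (f(3) + f(13))/2 = (1.09861 + 2.56495)/2 = 1.83178.
So far: 21.8803.
Order-1 term: 1/12 · (0.0769231 − 0.333333) = -0.0213675.
After k=1: 21.8589.
Order-2 term: −1/720 · (0.000910332 − 0.0740741) = 0.000101616.
After k=2: 21.8590.
Order-3 term: 1/30240 · (6.46390e-05 − 0.0987654) = -3.26392e-06.
After k=3: 21.8590.
Order-4 term: −1/1209600 · (1.14744e-05 − 0.329218) = 2.72162e-07.

S_4 ≈ 21.8590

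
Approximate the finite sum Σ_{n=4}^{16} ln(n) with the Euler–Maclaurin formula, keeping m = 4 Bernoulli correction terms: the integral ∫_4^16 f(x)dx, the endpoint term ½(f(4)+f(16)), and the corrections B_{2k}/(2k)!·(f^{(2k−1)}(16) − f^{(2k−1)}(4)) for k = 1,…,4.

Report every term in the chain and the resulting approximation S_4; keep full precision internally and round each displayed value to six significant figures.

S_4 ≈ 28.8801

Integral: ∫_4^16 ln(x) dx = 26.8162.
½[f(4) + f(16)] = ½[1.38629 + 2.77259] = 2.07944.
Integral + boundary = 28.8957.
Order-1 term: 1/12 · (0.0625000 − 0.250000) = -0.0156250.
After k=1: 28.8801.
Order-2 term: −1/720 · (0.000488281 − 0.0312500) = 4.27246e-05.
After k=2: 28.8801.
Order-3 term: 1/30240 · (2.28882e-05 − 0.0234375) = -7.74293e-07.
After k=3: 28.8801.
Order-4 term: −1/1209600 · (2.68221e-06 − 0.0439453) = 3.63282e-08.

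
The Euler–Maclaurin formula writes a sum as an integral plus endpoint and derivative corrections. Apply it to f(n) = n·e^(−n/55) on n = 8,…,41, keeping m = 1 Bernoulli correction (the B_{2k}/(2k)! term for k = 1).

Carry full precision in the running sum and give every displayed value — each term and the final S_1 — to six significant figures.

∫_8^41 x·e^(−x/55) dx evaluates to 490.482.
½[f(8) + f(41)] = ½[6.91703 + 19.4553] = 13.1861.
Integral + boundary = 503.668.
Correction k=1: B_{2}/2! · (f^{(1)}(41) − f^{(1)}(8)) = 1/12 · (0.120787 − 0.738865) = -0.0515065.

S_1 ≈ 503.617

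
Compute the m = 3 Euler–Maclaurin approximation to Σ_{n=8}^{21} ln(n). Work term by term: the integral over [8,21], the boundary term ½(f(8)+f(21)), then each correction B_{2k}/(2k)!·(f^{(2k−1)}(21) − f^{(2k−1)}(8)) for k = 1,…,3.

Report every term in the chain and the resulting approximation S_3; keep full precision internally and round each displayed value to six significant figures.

S_3 ≈ 36.8550

∫_8^21 ln(x) dx evaluates to 34.2994.
Endpoint term: (f(8) + f(21))/2 = (2.07944 + 3.04452)/2 = 2.56198.
Running total after boundary: 36.8614.
k=1: B_{2}/(2)! × [f^{(1)}(21) − f^{(1)}(8)] = 1/12 × (0.0476190 − 0.125000) = -0.00644841.
After k=1: 36.8550.
k=2: B_{4}/(4)! × [f^{(3)}(21) − f^{(3)}(8)] = −1/720 × (0.000215959 − 0.00390625) = 5.12540e-06.
After k=2: 36.8550.
k=3: B_{6}/(6)! × [f^{(5)}(21) − f^{(5)}(8)] = 1/30240 × (5.87645e-06 − 0.000732422) = -2.40260e-08.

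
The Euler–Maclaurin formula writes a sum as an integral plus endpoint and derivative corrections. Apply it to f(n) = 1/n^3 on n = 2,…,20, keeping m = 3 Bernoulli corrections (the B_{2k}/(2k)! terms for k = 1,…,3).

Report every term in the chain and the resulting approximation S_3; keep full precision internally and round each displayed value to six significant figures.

∫_2^20 1/x^3 dx evaluates to 0.123750.
Endpoint term: (f(2) + f(20))/2 = (0.125000 + 0.000125000)/2 = 0.0625625.
Integral + boundary = 0.186312.
Correction k=1: B_{2}/2! · (f^{(1)}(20) − f^{(1)}(2)) = 1/12 · (-1.87500e-05 − (-0.187500)) = 0.0156234.
Running total after k=1: 0.201936.
Correction k=2: B_{4}/4! · (f^{(3)}(20) − f^{(3)}(2)) = −1/720 · (-9.37500e-07 − (-0.937500)) = -0.00130208.
Running total after k=2: 0.200634.
Correction k=3: B_{6}/6! · (f^{(5)}(20) − f^{(5)}(2)) = 1/30240 · (-9.84375e-08 − (-9.84375)) = 0.000325521.

S_3 ≈ 0.200959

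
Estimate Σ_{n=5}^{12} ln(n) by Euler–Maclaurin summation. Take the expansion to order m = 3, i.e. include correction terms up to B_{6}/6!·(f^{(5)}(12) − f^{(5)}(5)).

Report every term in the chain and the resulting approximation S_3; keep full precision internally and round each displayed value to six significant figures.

S_3 ≈ 16.8092

Integral: ∫_5^12 ln(x) dx = 14.7717.
Endpoint term: (f(5) + f(12))/2 = (1.60944 + 2.48491)/2 = 2.04717.
Integral + boundary = 16.8189.
Order-1 term: 1/12 · (0.0833333 − 0.200000) = -0.00972222.
Partial sum through k=1: 16.8091.
Order-2 term: −1/720 · (0.00115741 − 0.0160000) = 2.06147e-05.
Partial sum through k=2: 16.8092.
Order-3 term: 1/30240 · (9.64506e-05 − 0.00768000) = -2.50779e-07.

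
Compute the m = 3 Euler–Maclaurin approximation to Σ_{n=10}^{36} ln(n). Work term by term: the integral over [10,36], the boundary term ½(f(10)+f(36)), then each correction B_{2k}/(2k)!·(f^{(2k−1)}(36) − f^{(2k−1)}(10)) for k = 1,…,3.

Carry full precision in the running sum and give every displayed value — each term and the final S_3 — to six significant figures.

S_3 ≈ 82.9179

Integral: ∫_10^36 ln(x) dx = 79.9808.
Endpoint term: (f(10) + f(36))/2 = (2.30259 + 3.58352)/2 = 2.94305.
Running total after boundary: 82.9239.
k=1: B_{2}/(2)! × [f^{(1)}(36) − f^{(1)}(10)] = 1/12 × (0.0277778 − 0.100000) = -0.00601852.
Running total after k=1: 82.9179.
k=2: B_{4}/(4)! × [f^{(3)}(36) − f^{(3)}(10)] = −1/720 × (4.28669e-05 − 0.00200000) = 2.71824e-06.
Running total after k=2: 82.9179.
k=3: B_{6}/(6)! × [f^{(5)}(36) − f^{(5)}(10)] = 1/30240 × (3.96916e-07 − 0.000240000) = -7.92338e-09.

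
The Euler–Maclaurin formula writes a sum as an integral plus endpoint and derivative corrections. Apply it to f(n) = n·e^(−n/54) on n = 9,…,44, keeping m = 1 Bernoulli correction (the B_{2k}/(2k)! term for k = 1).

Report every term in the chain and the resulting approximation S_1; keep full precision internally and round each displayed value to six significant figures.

∫_9^44 x·e^(−x/54) dx evaluates to 536.850.
Boundary: ½(f(9) + f(44)) = ½(7.61834 + 19.4797) = 13.5490.
Integral + boundary = 550.399.
k=1: B_{2}/(2)! × [f^{(1)}(44) − f^{(1)}(9)] = 1/12 × (0.0819854 − 0.705401) = -0.0519513.

S_1 ≈ 550.347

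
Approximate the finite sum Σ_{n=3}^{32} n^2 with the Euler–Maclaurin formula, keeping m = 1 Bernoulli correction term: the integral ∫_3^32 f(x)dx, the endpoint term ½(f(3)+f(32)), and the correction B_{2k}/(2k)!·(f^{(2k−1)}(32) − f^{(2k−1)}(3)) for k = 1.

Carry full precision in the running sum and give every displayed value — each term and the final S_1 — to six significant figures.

S_1 ≈ 11435.0

The integral term ∫_3^32 x^2 dx = 10913.7.
½[f(3) + f(32)] = ½[9.00000 + 1024.00] = 516.500.
Integral + boundary = 11430.2.
k=1: B_{2}/(2)! × [f^{(1)}(32) − f^{(1)}(3)] = 1/12 × (64.0000 − 6.00000) = 4.83333.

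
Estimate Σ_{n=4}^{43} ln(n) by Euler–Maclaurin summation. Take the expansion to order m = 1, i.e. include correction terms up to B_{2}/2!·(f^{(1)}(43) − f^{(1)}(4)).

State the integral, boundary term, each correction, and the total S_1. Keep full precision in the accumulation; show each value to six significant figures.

S_1 ≈ 119.741

Integral: ∫_4^43 ln(x) dx = 117.186.
Boundary: ½(f(4) + f(43)) = ½(1.38629 + 3.76120) = 2.57375.
Integral + boundary = 119.760.
Order-1 term: 1/12 · (0.0232558 − 0.250000) = -0.0188953.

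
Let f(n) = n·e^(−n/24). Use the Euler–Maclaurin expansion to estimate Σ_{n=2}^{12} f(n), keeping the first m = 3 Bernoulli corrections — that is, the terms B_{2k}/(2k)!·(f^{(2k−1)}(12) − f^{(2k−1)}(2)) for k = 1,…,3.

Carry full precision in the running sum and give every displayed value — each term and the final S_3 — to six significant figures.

Integral: ∫_2^12 x·e^(−x/24) dx = 50.0652.
Endpoint term: (f(2) + f(12))/2 = (1.84009 + 7.27837)/2 = 4.55923.
So far: 54.6245.
Order-1 term: 1/12 · (0.303265 − 0.843374) = -0.0450091.
Running total after k=1: 54.5794.
Order-2 term: −1/720 · (0.00263251 − 0.00465879) = 2.81428e-06.
Running total after k=2: 54.5794.
Order-3 term: 1/30240 · (8.22660e-06 − 1.36344e-05) = -1.78828e-10.

S_3 ≈ 54.5794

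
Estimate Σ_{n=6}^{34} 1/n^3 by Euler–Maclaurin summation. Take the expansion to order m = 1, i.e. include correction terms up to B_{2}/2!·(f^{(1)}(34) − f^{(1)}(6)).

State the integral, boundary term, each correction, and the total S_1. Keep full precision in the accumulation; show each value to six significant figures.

S_1 ≈ 0.0159766

Integral: ∫_6^34 1/x^3 dx = 0.0134564.
½[f(6) + f(34)] = ½[0.00462963 + 2.54427e-05] = 0.00232754.
So far: 0.0157839.
Order-1 term: 1/12 · (-2.24494e-06 − (-0.00231481)) = 0.000192714.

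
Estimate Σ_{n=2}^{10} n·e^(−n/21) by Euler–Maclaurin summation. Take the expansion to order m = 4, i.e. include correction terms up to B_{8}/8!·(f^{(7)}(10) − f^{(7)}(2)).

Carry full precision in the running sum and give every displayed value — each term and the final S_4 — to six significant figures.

∫_2^10 x·e^(−x/21) dx evaluates to 34.7571.
Boundary: ½(f(2) + f(10)) = ½(1.81831 + 6.21145) = 4.01488.
Integral + boundary = 38.7719.
Correction k=1: B_{2}/2! · (f^{(1)}(10) − f^{(1)}(2)) = 1/12 · (0.325362 − 0.822570) = -0.0414340.
Partial sum through k=1: 38.7305.
Correction k=2: B_{4}/4! · (f^{(3)}(10) − f^{(3)}(2)) = −1/720 · (0.00355477 − 0.00598840) = 3.38004e-06.
Partial sum through k=2: 38.7305.
Correction k=3: B_{6}/6! · (f^{(5)}(10) − f^{(5)}(2)) = 1/30240 · (1.44484e-05 − 2.29287e-05) = -2.80433e-10.
Partial sum through k=3: 38.7305.
Correction k=4: B_{8}/8! · (f^{(7)}(10) − f^{(7)}(2)) = −1/1209600 · (4.72475e-08 − 7.31933e-08) = 2.14500e-14.

S_4 ≈ 38.7305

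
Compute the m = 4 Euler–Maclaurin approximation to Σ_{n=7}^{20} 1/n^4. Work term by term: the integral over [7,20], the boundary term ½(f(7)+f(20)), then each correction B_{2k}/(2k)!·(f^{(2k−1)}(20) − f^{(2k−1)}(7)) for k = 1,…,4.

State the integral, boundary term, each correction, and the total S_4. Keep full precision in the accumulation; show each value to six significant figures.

S_4 ≈ 0.00116105

Integral: ∫_7^20 1/x^4 dx = 0.000930151.
Boundary: ½(f(7) + f(20)) = ½(0.000416493 + 6.25000e-06) = 0.000211372.
Integral + boundary = 0.00114152.
Order-1 term: 1/12 · (-1.25000e-06 − (-0.000237996)) = 1.97288e-05.
Partial sum through k=1: 0.00116125.
Order-2 term: −1/720 · (-9.37500e-08 − (-0.000145712)) = -2.02247e-07.
Partial sum through k=2: 0.00116105.
Order-3 term: 1/30240 · (-1.31250e-08 − (-0.000166528)) = 5.50644e-09.
Partial sum through k=3: 0.00116105.
Order-4 term: −1/1209600 · (-2.95313e-09 − (-0.000305868)) = -2.52864e-10.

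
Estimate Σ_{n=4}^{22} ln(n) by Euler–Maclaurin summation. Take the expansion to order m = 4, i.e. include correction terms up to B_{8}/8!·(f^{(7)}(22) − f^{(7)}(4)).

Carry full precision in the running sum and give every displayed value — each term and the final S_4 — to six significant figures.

The integral term ∫_4^22 ln(x) dx = 44.4578.
Boundary: ½(f(4) + f(22)) = ½(1.38629 + 3.09104) = 2.23867.
Integral + boundary = 46.6964.
Order-1 term: 1/12 · (0.0454545 − 0.250000) = -0.0170455.
After k=1: 46.6794.
Order-2 term: −1/720 · (0.000187829 − 0.0312500) = 4.31419e-05.
After k=2: 46.6794.
Order-3 term: 1/30240 · (4.65691e-06 − 0.0234375) = -7.74896e-07.
After k=3: 46.6794.
Order-4 term: −1/1209600 · (2.88651e-07 − 0.0439453) = 3.63302e-08.

S_4 ≈ 46.6794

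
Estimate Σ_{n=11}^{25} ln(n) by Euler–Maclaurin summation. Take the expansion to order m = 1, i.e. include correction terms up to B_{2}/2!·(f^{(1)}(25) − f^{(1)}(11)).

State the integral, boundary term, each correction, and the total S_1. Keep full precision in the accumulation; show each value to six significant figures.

∫_11^25 ln(x) dx evaluates to 40.0950.
½[f(11) + f(25)] = ½[2.39790 + 3.21888] = 2.80839.
Running total after boundary: 42.9034.
Correction k=1: B_{2}/2! · (f^{(1)}(25) − f^{(1)}(11)) = 1/12 · (0.0400000 − 0.0909091) = -0.00424242.

S_1 ≈ 42.8992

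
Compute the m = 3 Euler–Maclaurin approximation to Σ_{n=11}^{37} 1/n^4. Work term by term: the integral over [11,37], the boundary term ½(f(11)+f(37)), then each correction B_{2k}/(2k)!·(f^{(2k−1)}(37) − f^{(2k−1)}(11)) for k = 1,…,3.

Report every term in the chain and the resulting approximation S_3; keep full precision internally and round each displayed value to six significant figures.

S_3 ≈ 0.000280331

Integral: ∫_11^37 1/x^4 dx = 0.000243858.
½[f(11) + f(37)] = ½[6.83013e-05 + 5.33572e-07] = 3.44175e-05.
Running total after boundary: 0.000278275.
Correction k=1: B_{2}/2! · (f^{(1)}(37) − f^{(1)}(11)) = 1/12 · (-5.76835e-08 − (-2.48369e-05)) = 2.06493e-06.
Partial sum through k=1: 0.000280340.
Correction k=2: B_{4}/4! · (f^{(3)}(37) − f^{(3)}(11)) = −1/720 · (-1.26406e-09 − (-6.15790e-06)) = -8.55088e-09.
Partial sum through k=2: 0.000280331.
Correction k=3: B_{6}/6! · (f^{(5)}(37) − f^{(5)}(11)) = 1/30240 · (-5.17075e-11 − (-2.84994e-06)) = 9.42422e-11.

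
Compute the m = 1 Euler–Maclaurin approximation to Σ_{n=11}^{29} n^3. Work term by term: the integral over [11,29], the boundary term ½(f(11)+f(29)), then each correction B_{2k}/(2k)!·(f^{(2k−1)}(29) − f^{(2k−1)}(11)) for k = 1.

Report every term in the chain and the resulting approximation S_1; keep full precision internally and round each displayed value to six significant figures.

S_1 ≈ 186200

The integral term ∫_11^29 x^3 dx = 173160.
½[f(11) + f(29)] = ½[1331.00 + 24389.0] = 12860.0.
So far: 186020.
Correction k=1: B_{2}/2! · (f^{(1)}(29) − f^{(1)}(11)) = 1/12 · (2523.00 − 363.000) = 180.000.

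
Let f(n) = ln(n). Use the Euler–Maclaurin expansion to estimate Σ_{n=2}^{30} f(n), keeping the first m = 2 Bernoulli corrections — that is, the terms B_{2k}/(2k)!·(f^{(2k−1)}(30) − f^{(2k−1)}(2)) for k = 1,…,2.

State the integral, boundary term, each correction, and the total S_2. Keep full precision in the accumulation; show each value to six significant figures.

The integral term ∫_2^30 ln(x) dx = 72.6496.
Endpoint term: (f(2) + f(30))/2 = (0.693147 + 3.40120)/2 = 2.04717.
Running total after boundary: 74.6968.
k=1: B_{2}/(2)! × [f^{(1)}(30) − f^{(1)}(2)] = 1/12 × (0.0333333 − 0.500000) = -0.0388889.
Running total after k=1: 74.6579.
k=2: B_{4}/(4)! × [f^{(3)}(30) − f^{(3)}(2)] = −1/720 × (7.40741e-05 − 0.250000) = 0.000347119.

S_2 ≈ 74.6583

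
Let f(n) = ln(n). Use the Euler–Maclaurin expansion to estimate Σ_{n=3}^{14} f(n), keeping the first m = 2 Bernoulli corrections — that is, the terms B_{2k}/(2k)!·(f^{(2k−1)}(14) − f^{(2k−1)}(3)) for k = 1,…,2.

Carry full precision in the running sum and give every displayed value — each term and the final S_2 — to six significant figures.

S_2 ≈ 24.4981

The integral term ∫_3^14 ln(x) dx = 22.6510.
Endpoint term: (f(3) + f(14))/2 = (1.09861 + 2.63906)/2 = 1.86883.
Running total after boundary: 24.5198.
Correction k=1: B_{2}/2! · (f^{(1)}(14) − f^{(1)}(3)) = 1/12 · (0.0714286 − 0.333333) = -0.0218254.
Partial sum through k=1: 24.4980.
Correction k=2: B_{4}/4! · (f^{(3)}(14) − f^{(3)}(3)) = −1/720 · (0.000728863 − 0.0740741) = 0.000101868.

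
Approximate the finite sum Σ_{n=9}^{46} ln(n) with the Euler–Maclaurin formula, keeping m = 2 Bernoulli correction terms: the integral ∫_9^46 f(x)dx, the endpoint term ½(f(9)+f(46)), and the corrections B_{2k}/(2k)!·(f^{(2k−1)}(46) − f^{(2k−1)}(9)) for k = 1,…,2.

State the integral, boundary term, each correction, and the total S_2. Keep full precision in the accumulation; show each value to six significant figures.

S_2 ≈ 122.348

∫_9^46 ln(x) dx evaluates to 119.342.
½[f(9) + f(46)] = ½[2.19722 + 3.82864] = 3.01293.
Integral + boundary = 122.355.
k=1: B_{2}/(2)! × [f^{(1)}(46) − f^{(1)}(9)] = 1/12 × (0.0217391 − 0.111111) = -0.00744767.
After k=1: 122.348.
k=2: B_{4}/(4)! × [f^{(3)}(46) − f^{(3)}(9)] = −1/720 × (2.05474e-05 − 0.00274348) = 3.78186e-06.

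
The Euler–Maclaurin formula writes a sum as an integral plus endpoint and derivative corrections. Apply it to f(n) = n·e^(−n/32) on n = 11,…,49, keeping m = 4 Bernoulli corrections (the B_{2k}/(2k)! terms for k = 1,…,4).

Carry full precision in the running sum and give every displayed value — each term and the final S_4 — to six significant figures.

The integral term ∫_11^49 x·e^(−x/32) dx = 415.171.
½[f(11) + f(49)] = ½[7.80017 + 10.5970] = 9.19858.
Running total after boundary: 424.369.
Correction k=1: B_{2}/2! · (f^{(1)}(49) − f^{(1)}(11)) = 1/12 · (-0.114891 − 0.465351) = -0.0483535.
After k=1: 424.321.
Correction k=2: B_{4}/4! · (f^{(3)}(49) − f^{(3)}(11)) = −1/720 · (0.000310195 − 0.00183942) = 2.12392e-06.
After k=2: 424.321.
Correction k=3: B_{6}/6! · (f^{(5)}(49) − f^{(5)}(11)) = 1/30240 · (7.15418e-07 − 3.14882e-06) = -8.04696e-11.
After k=3: 424.321.
Correction k=4: B_{8}/8! · (f^{(7)}(49) − f^{(7)}(11)) = −1/1209600 · (1.10148e-09 − 4.39583e-09) = 2.72351e-15.

S_4 ≈ 424.321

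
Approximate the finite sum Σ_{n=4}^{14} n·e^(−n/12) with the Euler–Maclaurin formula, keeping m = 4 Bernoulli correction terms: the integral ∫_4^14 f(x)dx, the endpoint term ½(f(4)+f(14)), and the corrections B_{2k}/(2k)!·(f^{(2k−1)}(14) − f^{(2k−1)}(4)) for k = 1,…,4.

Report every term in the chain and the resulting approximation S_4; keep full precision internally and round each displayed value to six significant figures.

S_4 ≈ 43.9850

Integral: ∫_4^14 x·e^(−x/12) dx = 40.4162.
Boundary: ½(f(4) + f(14)) = ½(2.86613 + 4.35965) = 3.61289.
So far: 44.0291.
k=1: B_{2}/(2)! × [f^{(1)}(14) − f^{(1)}(4)] = 1/12 × (-0.0519005 − 0.477688) = -0.0441323.
Running total after k=1: 43.9850.
k=2: B_{4}/(4)! × [f^{(3)}(14) − f^{(3)}(4)] = −1/720 × (0.00396462 − 0.0132691) = 1.29229e-05.
Running total after k=2: 43.9850.
k=3: B_{6}/(6)! × [f^{(5)}(14) − f^{(5)}(4)] = 1/30240 × (5.75671e-05 − 0.000161256) = -3.42888e-09.
Running total after k=3: 43.9850.
k=4: B_{8}/(8)! × [f^{(7)}(14) − f^{(7)}(4)] = −1/1209600 × (6.08348e-07 − 1.59977e-06) = 8.19624e-13.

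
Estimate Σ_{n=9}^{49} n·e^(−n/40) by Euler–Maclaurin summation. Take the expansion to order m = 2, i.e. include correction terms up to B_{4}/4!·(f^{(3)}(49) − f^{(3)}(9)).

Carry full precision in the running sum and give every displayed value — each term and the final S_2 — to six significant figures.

The integral term ∫_9^49 x·e^(−x/40) dx = 519.314.
½[f(9) + f(49)] = ½[7.18665 + 14.3941] = 10.7904.
So far: 530.105.
Order-1 term: 1/12 · (-0.0660955 − 0.618850) = -0.0570788.
Partial sum through k=1: 530.048.
Order-2 term: −1/720 · (0.000325887 − 0.00138493) = 1.47089e-06.

S_2 ≈ 530.048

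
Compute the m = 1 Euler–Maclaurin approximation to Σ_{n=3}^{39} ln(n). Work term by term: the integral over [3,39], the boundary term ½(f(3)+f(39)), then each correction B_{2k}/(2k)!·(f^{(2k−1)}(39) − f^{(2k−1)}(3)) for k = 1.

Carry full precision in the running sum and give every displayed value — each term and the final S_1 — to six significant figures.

∫_3^39 ln(x) dx evaluates to 103.583.
½[f(3) + f(39)] = ½[1.09861 + 3.66356] = 2.38109.
Integral + boundary = 105.964.
k=1: B_{2}/(2)! × [f^{(1)}(39) − f^{(1)}(3)] = 1/12 × (0.0256410 − 0.333333) = -0.0256410.

S_1 ≈ 105.939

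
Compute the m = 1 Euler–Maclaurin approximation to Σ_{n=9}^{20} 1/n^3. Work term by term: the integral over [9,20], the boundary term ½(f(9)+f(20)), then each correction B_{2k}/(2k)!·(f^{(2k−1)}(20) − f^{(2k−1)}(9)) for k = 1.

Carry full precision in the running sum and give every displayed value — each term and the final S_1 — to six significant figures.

The integral term ∫_9^20 1/x^3 dx = 0.00492284.
Boundary: ½(f(9) + f(20)) = ½(0.00137174 + 0.000125000) = 0.000748371.
Running total after boundary: 0.00567121.
k=1: B_{2}/(2)! × [f^{(1)}(20) − f^{(1)}(9)] = 1/12 × (-1.87500e-05 − (-0.000457247)) = 3.65414e-05.

S_1 ≈ 0.00570775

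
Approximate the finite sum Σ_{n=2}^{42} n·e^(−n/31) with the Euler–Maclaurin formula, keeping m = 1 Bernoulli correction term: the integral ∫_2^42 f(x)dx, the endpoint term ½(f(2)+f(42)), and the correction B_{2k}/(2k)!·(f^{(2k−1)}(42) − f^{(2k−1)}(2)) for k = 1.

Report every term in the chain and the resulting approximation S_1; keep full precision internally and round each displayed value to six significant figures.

The integral term ∫_2^42 x·e^(−x/31) dx = 375.255.
½[f(2) + f(42)] = ½[1.87504 + 10.8355] = 6.35529.
Running total after boundary: 381.610.
k=1: B_{2}/(2)! × [f^{(1)}(42) − f^{(1)}(2)] = 1/12 × (-0.0915444 − 0.877036) = -0.0807150.

S_1 ≈ 381.530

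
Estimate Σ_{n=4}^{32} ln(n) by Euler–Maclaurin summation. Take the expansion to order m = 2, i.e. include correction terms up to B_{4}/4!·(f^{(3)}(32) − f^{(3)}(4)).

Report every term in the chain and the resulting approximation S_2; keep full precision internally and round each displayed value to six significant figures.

S_2 ≈ 79.7662

∫_4^32 ln(x) dx evaluates to 77.3584.
Boundary: ½(f(4) + f(32)) = ½(1.38629 + 3.46574) = 2.42602.
Running total after boundary: 79.7844.
Correction k=1: B_{2}/2! · (f^{(1)}(32) − f^{(1)}(4)) = 1/12 · (0.0312500 − 0.250000) = -0.0182292.
Partial sum through k=1: 79.7662.
Correction k=2: B_{4}/4! · (f^{(3)}(32) − f^{(3)}(4)) = −1/720 · (6.10352e-05 − 0.0312500) = 4.33180e-05.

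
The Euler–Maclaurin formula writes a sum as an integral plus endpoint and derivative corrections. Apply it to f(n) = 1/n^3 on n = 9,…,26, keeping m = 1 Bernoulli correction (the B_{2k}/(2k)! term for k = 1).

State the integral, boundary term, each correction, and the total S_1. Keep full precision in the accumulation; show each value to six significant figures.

Integral: ∫_9^26 1/x^3 dx = 0.00543319.
½[f(9) + f(26)] = ½[0.00137174 + 5.68958e-05] = 0.000714319.
Integral + boundary = 0.00614751.
k=1: B_{2}/(2)! × [f^{(1)}(26) − f^{(1)}(9)] = 1/12 × (-6.56490e-06 − (-0.000457247)) = 3.75569e-05.

S_1 ≈ 0.00618507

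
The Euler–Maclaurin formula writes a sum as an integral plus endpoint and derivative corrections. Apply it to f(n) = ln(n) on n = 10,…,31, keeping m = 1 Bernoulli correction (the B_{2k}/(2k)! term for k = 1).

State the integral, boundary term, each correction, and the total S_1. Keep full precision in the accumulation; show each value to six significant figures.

∫_10^31 ln(x) dx evaluates to 62.4278.
Boundary: ½(f(10) + f(31)) = ½(2.30259 + 3.43399) = 2.86829.
So far: 65.2960.
Correction k=1: B_{2}/2! · (f^{(1)}(31) − f^{(1)}(10)) = 1/12 · (0.0322581 − 0.100000) = -0.00564516.

S_1 ≈ 65.2904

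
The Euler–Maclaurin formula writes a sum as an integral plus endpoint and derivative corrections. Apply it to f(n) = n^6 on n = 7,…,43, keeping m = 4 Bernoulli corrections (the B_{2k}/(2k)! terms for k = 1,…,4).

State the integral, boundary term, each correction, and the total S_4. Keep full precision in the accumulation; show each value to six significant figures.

The integral term ∫_7^43 x^6 dx = 3.88311e+10.
Endpoint term: (f(7) + f(43))/2 = (117649 + 6.32136e+09)/2 = 3.16074e+09.
Integral + boundary = 4.19919e+10.
k=1: B_{2}/(2)! × [f^{(1)}(43) − f^{(1)}(7)] = 1/12 × (8.82051e+08 − 100842) = 7.34958e+07.
After k=1: 4.20653e+10.
k=2: B_{4}/(4)! × [f^{(3)}(43) − f^{(3)}(7)] = −1/720 × (9.54084e+06 − 41160.0) = -13194.0.
After k=2: 4.20653e+10.
k=3: B_{6}/(6)! × [f^{(5)}(43) − f^{(5)}(7)] = 1/30240 × (30960.0 − 5040.00) = 0.857143.
After k=3: 4.20653e+10.
k=4: B_{8}/(8)! × [f^{(7)}(43) − f^{(7)}(7)] = −1/1209600 × (0.00000 − 0.00000) = 0.00000.

S_4 ≈ 4.20653e+10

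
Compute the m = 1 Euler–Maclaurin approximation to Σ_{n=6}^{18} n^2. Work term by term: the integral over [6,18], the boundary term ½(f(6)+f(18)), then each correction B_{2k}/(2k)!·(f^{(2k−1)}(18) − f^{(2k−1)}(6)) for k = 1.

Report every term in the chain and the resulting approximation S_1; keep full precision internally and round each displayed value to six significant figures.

The integral term ∫_6^18 x^2 dx = 1872.00.
½[f(6) + f(18)] = ½[36.0000 + 324.000] = 180.000.
Integral + boundary = 2052.00.
Order-1 term: 1/12 · (36.0000 − 12.0000) = 2.00000.

S_1 ≈ 2054.00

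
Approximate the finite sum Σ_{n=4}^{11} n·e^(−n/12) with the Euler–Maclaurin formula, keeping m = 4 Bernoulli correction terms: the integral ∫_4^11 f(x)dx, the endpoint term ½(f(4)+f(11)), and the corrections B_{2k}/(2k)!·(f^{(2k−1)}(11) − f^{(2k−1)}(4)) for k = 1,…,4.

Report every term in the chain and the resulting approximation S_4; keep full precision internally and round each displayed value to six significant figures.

∫_4^11 x·e^(−x/12) dx evaluates to 27.2155.
Boundary: ½(f(4) + f(11)) = ½(2.86613 + 4.39835) = 3.63224.
So far: 30.8477.
k=1: B_{2}/(2)! × [f^{(1)}(11) − f^{(1)}(4)] = 1/12 × (0.0333208 − 0.477688) = -0.0370306.
Running total after k=1: 30.8107.
k=2: B_{4}/(4)! × [f^{(3)}(11) − f^{(3)}(4)] = −1/720 × (0.00578486 − 0.0132691) = 1.03948e-05.
Running total after k=2: 30.8107.
k=3: B_{6}/(6)! × [f^{(5)}(11) − f^{(5)}(4)] = 1/30240 × (7.87384e-05 − 0.000161256) = -2.72877e-09.
Running total after k=3: 30.8107.
k=4: B_{8}/(8)! × [f^{(7)}(11) − f^{(7)}(4)] = −1/1209600 × (8.14612e-07 − 1.59977e-06) = 6.49102e-13.

S_4 ≈ 30.8107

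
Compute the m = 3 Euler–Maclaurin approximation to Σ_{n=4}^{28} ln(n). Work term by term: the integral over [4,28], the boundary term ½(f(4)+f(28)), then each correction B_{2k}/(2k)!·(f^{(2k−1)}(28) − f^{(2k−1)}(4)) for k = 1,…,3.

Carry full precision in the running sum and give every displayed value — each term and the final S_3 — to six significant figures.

The integral term ∫_4^28 ln(x) dx = 63.7565.
½[f(4) + f(28)] = ½[1.38629 + 3.33220] = 2.35925.
So far: 66.1158.
Order-1 term: 1/12 · (0.0357143 − 0.250000) = -0.0178571.
Partial sum through k=1: 66.0979.
Order-2 term: −1/720 · (9.11079e-05 − 0.0312500) = 4.32762e-05.
Partial sum through k=2: 66.0980.
Order-3 term: 1/30240 · (1.39451e-06 − 0.0234375) = -7.75003e-07.

S_3 ≈ 66.0980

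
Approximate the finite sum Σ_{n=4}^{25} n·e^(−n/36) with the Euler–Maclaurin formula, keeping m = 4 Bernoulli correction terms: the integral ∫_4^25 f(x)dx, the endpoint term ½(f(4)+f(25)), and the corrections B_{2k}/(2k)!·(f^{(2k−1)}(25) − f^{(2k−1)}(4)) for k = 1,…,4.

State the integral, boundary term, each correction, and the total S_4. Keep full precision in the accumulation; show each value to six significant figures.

S_4 ≈ 199.970

Integral: ∫_4^25 x·e^(−x/36) dx = 191.992.
Boundary: ½(f(4) + f(25)) = ½(3.57936 + 12.4838) = 8.03158.
Running total after boundary: 200.024.
k=1: B_{2}/(2)! × [f^{(1)}(25) − f^{(1)}(4)] = 1/12 × (0.152580 − 0.795413) = -0.0535694.
After k=1: 199.970.
k=2: B_{4}/(4)! × [f^{(3)}(25) − f^{(3)}(4)] = −1/720 × (0.000888336 − 0.00199467) = 1.53657e-06.
After k=2: 199.970.
k=3: B_{6}/(6)! × [f^{(5)}(25) − f^{(5)}(4)] = 1/30240 × (1.28005e-06 − 2.60463e-06) = -4.38022e-11.
After k=3: 199.970.
k=4: B_{8}/(8)! × [f^{(7)}(25) − f^{(7)}(4)] = −1/1209600 × (1.44649e-09 − 2.83191e-09) = 1.14535e-15.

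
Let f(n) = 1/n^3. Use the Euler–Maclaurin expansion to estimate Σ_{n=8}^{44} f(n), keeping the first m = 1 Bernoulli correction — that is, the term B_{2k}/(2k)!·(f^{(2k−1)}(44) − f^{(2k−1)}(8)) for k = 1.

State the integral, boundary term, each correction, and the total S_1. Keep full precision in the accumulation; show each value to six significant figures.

S_1 ≈ 0.00859764

The integral term ∫_8^44 1/x^3 dx = 0.00755424.
Boundary: ½(f(8) + f(44)) = ½(0.00195312 + 1.17393e-05) = 0.000982432.
Running total after boundary: 0.00853667.
Correction k=1: B_{2}/2! · (f^{(1)}(44) − f^{(1)}(8)) = 1/12 · (-8.00406e-07 − (-0.000732422)) = 6.09685e-05.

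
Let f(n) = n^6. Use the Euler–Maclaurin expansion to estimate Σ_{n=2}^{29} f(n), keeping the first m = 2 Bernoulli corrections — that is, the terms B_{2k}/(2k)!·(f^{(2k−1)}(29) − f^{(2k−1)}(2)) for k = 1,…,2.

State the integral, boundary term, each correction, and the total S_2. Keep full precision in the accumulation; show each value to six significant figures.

S_2 ≈ 2.77193e+09

Integral: ∫_2^29 x^6 dx = 2.46427e+09.
Boundary: ½(f(2) + f(29)) = ½(64.0000 + 5.94823e+08) = 2.97412e+08.
So far: 2.76168e+09.
Order-1 term: 1/12 · (1.23067e+08 − 192.000) = 1.02556e+07.
Running total after k=1: 2.77194e+09.
Order-2 term: −1/720 · (2.92668e+06 − 960.000) = -4063.50.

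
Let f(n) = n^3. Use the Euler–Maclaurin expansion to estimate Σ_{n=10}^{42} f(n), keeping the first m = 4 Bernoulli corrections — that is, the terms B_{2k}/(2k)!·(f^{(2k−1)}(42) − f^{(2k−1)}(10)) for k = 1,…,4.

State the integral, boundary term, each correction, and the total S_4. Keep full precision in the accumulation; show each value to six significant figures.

The integral term ∫_10^42 x^3 dx = 775424.
½[f(10) + f(42)] = ½[1000.00 + 74088.0] = 37544.0.
Integral + boundary = 812968.
Correction k=1: B_{2}/2! · (f^{(1)}(42) − f^{(1)}(10)) = 1/12 · (5292.00 − 300.000) = 416.000.
Running total after k=1: 813384.
Correction k=2: B_{4}/4! · (f^{(3)}(42) − f^{(3)}(10)) = −1/720 · (6.00000 − 6.00000) = 0.00000.
Running total after k=2: 813384.
Correction k=3: B_{6}/6! · (f^{(5)}(42) − f^{(5)}(10)) = 1/30240 · (0.00000 − 0.00000) = 0.00000.
Running total after k=3: 813384.
Correction k=4: B_{8}/8! · (f^{(7)}(42) − f^{(7)}(10)) = −1/1209600 · (0.00000 − 0.00000) = 0.00000.

S_4 ≈ 813384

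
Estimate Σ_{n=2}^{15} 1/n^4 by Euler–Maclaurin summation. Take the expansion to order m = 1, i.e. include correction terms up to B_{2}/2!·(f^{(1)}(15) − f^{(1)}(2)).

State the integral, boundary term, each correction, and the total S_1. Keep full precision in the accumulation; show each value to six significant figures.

S_1 ≈ 0.0832440

∫_2^15 1/x^4 dx evaluates to 0.0415679.
½[f(2) + f(15)] = ½[0.0625000 + 1.97531e-05] = 0.0312599.
So far: 0.0728278.
Correction k=1: B_{2}/2! · (f^{(1)}(15) − f^{(1)}(2)) = 1/12 · (-5.26749e-06 − (-0.125000)) = 0.0104162.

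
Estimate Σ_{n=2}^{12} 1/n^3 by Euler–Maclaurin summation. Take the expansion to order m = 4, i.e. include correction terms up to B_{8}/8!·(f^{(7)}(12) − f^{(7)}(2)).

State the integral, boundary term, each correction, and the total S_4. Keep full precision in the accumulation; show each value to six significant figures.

S_4 ≈ 0.198807

The integral term ∫_2^12 1/x^3 dx = 0.121528.
Endpoint term: (f(2) + f(12))/2 = (0.125000 + 0.000578704)/2 = 0.0627894.
So far: 0.184317.
k=1: B_{2}/(2)! × [f^{(1)}(12) − f^{(1)}(2)] = 1/12 × (-0.000144676 − (-0.187500)) = 0.0156129.
After k=1: 0.199930.
k=2: B_{4}/(4)! × [f^{(3)}(12) − f^{(3)}(2)] = −1/720 × (-2.00939e-05 − (-0.937500)) = -0.00130206.
After k=2: 0.198628.
k=3: B_{6}/(6)! × [f^{(5)}(12) − f^{(5)}(2)] = 1/30240 × (-5.86071e-06 − (-9.84375)) = 0.000325521.
After k=3: 0.198954.
k=4: B_{8}/(8)! × [f^{(7)}(12) − f^{(7)}(2)] = −1/1209600 × (-2.93036e-06 − (-177.188)) = -0.000146484.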